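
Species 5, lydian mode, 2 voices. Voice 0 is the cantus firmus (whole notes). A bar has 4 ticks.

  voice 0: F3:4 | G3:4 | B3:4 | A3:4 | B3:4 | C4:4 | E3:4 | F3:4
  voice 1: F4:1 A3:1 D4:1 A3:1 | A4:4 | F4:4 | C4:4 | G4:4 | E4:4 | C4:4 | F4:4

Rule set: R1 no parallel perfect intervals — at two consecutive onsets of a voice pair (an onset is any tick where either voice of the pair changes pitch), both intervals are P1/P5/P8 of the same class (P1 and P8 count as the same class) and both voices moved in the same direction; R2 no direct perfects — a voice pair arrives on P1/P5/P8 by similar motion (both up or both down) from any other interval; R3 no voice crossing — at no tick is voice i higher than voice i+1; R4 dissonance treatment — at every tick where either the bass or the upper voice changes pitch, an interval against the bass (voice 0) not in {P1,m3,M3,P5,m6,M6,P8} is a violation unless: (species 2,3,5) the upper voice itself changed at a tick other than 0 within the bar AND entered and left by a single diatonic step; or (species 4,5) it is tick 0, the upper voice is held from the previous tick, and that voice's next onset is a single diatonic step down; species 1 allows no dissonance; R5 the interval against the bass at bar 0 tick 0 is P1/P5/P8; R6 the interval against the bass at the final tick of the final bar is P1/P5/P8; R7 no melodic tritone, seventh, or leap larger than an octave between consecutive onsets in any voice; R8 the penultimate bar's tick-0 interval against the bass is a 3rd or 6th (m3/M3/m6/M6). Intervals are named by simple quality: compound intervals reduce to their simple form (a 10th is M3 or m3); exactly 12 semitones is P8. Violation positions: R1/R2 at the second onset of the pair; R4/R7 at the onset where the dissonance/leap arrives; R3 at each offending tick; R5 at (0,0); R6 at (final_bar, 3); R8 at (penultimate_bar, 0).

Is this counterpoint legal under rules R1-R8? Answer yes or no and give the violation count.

bar 0: v0=F3 v1=F4 (P8)
bar 1: v0=G3 v1=A4 (M2)
bar 2: v0=B3 v1=F4 (TT)
bar 3: v0=A3 v1=C4 (m3)
bar 4: v0=B3 v1=G4 (m6)
bar 5: v0=C4 v1=E4 (M3)
bar 6: v0=E3 v1=C4 (m6)
bar 7: v0=F3 v1=F4 (P8)
  R4 @ bar1.0: G3/A4 M2 untreated
  R4 @ bar2.0: B3/F4 TT untreated
  R2 @ bar7.0: E3/C4 m6 -> F3/F4 P8 similar

No (3 violations)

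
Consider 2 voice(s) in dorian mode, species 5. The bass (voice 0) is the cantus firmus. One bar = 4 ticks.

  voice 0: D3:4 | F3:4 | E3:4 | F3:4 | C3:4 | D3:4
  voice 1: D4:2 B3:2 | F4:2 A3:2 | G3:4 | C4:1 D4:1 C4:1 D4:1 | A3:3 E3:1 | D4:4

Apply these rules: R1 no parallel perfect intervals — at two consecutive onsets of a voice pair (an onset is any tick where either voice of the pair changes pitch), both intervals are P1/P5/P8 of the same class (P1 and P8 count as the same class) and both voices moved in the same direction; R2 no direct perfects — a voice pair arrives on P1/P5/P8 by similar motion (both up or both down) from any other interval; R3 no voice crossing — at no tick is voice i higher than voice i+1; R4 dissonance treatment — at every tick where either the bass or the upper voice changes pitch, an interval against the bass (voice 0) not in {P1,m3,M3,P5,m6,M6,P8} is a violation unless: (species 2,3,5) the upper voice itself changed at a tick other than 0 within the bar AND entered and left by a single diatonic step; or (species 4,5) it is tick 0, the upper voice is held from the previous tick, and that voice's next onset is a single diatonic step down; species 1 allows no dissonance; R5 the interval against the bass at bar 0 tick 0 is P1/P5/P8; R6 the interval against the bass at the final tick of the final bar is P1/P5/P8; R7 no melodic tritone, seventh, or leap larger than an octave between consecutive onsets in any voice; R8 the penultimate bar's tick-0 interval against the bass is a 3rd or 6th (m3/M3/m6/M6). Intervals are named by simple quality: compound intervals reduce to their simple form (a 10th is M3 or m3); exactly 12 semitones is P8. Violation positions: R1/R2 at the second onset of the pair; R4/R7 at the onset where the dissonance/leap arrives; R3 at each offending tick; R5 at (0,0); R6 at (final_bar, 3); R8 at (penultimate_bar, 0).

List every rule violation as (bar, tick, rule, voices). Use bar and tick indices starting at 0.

bar 0: v0=D3 v1=D4 downbeat P8
bar 1: v0=F3 v1=F4 downbeat P8
bar 2: v0=E3 v1=G3 downbeat m3
bar 3: v0=F3 v1=C4 downbeat P5
bar 4: v0=C3 v1=A3 downbeat M6
bar 5: v0=D3 v1=D4 downbeat P8
  -> R2 @ bar 1 tick 0 v(0, 1): D3/B3 M6 -> F3/F4 P8 similar
  -> R7 @ bar 1 tick 0 v(1,): B3->F4 leap 6st
  -> R2 @ bar 3 tick 0 v(0, 1): E3/G3 m3 -> F3/C4 P5 similar
  -> R2 @ bar 5 tick 0 v(0, 1): C3/E3 M3 -> D3/D4 P8 similar
  -> R7 @ bar 5 tick 0 v(1,): E3->D4 leap 10st

(1, 0, R2, (0, 1))
(1, 0, R7, (1,))
(3, 0, R2, (0, 1))
(5, 0, R2, (0, 1))
(5, 0, R7, (1,))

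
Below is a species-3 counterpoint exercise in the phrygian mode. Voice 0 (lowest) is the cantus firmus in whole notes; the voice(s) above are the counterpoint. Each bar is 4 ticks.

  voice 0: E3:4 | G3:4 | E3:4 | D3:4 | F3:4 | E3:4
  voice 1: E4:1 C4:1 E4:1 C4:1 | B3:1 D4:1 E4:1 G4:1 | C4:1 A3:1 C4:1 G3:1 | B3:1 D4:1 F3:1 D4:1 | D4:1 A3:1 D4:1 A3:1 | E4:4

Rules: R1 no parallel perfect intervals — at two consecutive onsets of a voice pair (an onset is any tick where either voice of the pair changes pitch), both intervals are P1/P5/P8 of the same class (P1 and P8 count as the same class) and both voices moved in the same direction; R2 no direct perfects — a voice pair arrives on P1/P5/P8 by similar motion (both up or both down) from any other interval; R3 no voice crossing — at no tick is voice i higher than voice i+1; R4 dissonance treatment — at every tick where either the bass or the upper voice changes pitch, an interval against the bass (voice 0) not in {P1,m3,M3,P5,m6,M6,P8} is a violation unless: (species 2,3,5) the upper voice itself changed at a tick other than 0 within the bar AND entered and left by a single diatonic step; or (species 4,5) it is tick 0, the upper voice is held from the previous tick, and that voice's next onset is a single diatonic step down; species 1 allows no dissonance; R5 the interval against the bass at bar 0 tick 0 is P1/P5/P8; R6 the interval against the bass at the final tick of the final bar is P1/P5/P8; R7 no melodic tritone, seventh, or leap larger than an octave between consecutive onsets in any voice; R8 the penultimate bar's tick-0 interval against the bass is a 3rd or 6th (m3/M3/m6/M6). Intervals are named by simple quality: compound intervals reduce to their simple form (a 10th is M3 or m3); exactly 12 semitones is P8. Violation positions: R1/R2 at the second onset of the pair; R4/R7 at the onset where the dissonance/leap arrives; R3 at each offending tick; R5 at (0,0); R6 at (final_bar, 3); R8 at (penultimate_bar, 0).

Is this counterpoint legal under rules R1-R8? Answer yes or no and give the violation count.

No (1 violations)

bar 0: v0=E3 v1=E4 (P8)
bar 1: v0=G3 v1=B3 (M3)
bar 2: v0=E3 v1=C4 (m6)
bar 3: v0=D3 v1=B3 (M6)
bar 4: v0=F3 v1=D4 (M6)
bar 5: v0=E3 v1=E4 (P8)
  R4 @ bar2.1: E3/A3 P4 untreated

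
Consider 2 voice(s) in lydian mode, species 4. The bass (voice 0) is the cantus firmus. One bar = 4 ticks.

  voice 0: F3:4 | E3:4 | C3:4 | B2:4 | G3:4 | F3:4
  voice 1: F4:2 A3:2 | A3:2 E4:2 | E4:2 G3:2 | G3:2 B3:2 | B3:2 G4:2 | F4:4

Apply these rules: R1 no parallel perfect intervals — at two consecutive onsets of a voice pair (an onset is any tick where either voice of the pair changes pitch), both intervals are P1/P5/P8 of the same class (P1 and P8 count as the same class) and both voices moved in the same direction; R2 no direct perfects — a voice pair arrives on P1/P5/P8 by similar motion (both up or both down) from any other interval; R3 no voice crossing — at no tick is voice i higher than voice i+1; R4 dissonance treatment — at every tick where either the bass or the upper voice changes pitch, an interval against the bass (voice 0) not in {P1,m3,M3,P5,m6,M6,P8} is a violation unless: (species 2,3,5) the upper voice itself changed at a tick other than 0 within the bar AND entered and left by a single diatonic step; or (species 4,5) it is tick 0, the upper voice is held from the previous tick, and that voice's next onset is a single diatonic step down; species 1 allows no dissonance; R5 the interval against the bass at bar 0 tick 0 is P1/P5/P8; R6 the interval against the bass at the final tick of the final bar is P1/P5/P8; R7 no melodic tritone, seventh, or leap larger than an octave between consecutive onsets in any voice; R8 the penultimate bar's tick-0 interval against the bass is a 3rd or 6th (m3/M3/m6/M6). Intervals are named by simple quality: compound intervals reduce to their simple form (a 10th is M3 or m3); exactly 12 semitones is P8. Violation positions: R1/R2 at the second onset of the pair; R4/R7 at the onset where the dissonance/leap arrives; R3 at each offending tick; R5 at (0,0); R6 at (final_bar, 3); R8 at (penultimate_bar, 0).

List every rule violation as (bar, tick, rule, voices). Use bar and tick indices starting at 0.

bar 0: v0=F3 v1=F4 downbeat P8
bar 1: v0=E3 v1=A3 downbeat P4
bar 2: v0=C3 v1=E4 downbeat M3
bar 3: v0=B2 v1=G3 downbeat m6
bar 4: v0=G3 v1=B3 downbeat M3
bar 5: v0=F3 v1=F4 downbeat P8
  -> R4 @ bar 1 tick 0 v(0, 1): E3/A3 P4 untreated
  -> R1 @ bar 5 tick 0 v(0, 1): G3/G4 P8 -> F3/F4 P8 similar

(1, 0, R4, (0, 1))
(5, 0, R1, (0, 1))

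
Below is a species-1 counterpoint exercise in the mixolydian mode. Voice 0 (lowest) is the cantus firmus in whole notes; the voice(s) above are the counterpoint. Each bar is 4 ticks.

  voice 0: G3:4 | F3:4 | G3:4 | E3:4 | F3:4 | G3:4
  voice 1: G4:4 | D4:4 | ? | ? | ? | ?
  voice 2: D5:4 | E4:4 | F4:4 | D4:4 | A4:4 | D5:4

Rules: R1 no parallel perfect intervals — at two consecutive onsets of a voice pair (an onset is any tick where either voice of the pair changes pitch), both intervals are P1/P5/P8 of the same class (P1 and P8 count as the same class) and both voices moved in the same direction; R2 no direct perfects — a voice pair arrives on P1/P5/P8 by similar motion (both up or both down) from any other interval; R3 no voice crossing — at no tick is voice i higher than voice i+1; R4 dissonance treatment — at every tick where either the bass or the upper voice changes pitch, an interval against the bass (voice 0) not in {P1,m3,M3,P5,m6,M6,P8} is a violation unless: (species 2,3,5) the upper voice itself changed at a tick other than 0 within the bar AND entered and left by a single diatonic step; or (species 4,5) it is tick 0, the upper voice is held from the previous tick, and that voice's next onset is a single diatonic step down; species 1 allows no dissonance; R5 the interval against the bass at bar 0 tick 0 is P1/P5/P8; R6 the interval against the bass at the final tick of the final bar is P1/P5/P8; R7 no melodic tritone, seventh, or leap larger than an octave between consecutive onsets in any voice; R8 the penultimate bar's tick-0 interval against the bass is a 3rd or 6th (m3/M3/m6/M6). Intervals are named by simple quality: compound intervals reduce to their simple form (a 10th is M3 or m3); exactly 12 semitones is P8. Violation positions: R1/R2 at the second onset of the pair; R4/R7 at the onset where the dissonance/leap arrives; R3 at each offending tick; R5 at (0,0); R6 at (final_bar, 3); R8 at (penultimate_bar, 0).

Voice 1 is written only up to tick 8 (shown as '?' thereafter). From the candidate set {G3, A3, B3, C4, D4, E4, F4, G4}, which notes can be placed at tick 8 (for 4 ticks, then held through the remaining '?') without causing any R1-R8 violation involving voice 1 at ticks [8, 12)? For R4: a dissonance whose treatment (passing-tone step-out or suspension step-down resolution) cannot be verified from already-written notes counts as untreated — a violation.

G3: legal
A3: violates R4
B3: legal
C4: violates R4
D4: legal
E4: legal
F4: violates R2,R4
G4: violates R2,R3

{B3, D4, E4, G3}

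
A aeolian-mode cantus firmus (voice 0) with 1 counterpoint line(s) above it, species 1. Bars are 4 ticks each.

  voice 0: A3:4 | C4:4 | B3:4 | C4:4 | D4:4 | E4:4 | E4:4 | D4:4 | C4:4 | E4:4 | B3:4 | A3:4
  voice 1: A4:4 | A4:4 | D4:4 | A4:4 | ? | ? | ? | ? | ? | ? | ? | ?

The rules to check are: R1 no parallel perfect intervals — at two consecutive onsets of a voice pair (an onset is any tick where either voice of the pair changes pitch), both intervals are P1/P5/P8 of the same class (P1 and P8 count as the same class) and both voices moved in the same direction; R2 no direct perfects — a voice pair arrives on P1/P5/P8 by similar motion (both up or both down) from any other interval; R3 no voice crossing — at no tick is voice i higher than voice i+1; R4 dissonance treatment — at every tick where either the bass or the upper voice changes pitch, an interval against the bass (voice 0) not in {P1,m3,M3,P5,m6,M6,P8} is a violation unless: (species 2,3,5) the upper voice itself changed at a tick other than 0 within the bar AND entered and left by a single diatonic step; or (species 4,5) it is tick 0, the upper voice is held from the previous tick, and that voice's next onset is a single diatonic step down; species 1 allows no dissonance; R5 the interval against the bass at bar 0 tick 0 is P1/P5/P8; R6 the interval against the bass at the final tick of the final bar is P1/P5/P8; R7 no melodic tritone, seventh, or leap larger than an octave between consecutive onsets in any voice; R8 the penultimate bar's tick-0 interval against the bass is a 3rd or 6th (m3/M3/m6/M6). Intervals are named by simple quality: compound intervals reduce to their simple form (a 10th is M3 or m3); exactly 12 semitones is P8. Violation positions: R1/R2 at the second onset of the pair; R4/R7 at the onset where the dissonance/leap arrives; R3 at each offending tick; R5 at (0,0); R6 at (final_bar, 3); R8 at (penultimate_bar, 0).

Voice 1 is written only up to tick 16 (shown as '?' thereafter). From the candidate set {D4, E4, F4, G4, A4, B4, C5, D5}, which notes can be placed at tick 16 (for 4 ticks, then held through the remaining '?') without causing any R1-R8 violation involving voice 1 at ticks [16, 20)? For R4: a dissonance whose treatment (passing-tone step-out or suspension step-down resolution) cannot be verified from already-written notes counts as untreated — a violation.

{A4, B4, D4, F4}

D4: legal
E4: violates R4
F4: legal
G4: violates R4
A4: legal
B4: legal
C5: violates R4
D5: violates R2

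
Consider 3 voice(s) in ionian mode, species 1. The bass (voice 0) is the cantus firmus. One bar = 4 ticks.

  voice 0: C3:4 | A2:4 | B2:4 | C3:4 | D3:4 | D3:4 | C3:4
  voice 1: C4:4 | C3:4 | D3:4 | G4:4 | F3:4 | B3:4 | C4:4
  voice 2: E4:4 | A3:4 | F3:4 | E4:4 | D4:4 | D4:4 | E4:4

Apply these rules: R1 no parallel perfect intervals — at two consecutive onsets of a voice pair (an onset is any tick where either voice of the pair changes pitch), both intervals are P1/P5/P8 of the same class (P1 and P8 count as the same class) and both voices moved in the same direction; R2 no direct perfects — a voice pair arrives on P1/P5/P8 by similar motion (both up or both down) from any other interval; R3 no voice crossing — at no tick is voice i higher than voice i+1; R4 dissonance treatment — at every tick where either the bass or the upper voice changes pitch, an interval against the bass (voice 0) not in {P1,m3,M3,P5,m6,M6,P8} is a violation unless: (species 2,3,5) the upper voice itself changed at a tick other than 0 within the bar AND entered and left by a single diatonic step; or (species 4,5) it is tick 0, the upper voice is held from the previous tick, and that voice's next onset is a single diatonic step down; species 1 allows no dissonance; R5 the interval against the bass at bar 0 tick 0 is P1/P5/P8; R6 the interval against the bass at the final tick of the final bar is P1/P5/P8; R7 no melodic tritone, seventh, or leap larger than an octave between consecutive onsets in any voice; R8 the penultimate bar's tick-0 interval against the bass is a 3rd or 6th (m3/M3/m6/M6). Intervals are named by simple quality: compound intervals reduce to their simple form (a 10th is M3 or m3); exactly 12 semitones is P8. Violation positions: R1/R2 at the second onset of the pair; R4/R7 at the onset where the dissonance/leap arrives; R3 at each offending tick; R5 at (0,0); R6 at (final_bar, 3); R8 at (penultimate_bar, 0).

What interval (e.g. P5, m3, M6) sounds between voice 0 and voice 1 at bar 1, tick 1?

voice 0=A2 voice 1=C3 -> m3

m3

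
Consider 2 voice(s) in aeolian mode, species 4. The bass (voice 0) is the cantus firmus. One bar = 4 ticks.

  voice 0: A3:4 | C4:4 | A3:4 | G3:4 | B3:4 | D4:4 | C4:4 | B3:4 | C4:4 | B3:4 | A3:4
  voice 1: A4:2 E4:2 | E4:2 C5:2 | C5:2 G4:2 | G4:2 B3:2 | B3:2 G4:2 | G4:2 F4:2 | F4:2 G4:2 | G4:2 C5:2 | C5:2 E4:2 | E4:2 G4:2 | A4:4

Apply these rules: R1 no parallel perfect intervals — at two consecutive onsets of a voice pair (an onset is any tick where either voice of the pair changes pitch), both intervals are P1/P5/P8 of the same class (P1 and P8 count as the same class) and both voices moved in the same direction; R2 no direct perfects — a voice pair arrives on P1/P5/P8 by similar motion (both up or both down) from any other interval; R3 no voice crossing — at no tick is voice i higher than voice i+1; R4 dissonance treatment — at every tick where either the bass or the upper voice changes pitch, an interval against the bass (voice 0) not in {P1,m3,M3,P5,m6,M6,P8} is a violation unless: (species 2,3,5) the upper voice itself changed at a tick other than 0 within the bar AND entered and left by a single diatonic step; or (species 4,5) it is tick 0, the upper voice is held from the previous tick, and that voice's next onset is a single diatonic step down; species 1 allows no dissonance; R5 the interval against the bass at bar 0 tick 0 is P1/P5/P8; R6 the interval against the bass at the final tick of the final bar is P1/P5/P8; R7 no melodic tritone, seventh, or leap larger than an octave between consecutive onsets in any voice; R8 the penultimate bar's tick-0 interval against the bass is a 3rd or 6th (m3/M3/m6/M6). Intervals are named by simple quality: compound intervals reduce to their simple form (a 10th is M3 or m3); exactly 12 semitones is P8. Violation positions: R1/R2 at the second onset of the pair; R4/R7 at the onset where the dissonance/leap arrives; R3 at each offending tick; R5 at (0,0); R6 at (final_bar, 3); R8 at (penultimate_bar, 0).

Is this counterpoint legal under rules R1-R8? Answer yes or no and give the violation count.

bar 0: v0=A3 v1=A4 (P8)
bar 1: v0=C4 v1=E4 (M3)
bar 2: v0=A3 v1=C5 (m3)
bar 3: v0=G3 v1=G4 (P8)
bar 4: v0=B3 v1=B3 (P1)
bar 5: v0=D4 v1=G4 (P4)
bar 6: v0=C4 v1=F4 (P4)
bar 7: v0=B3 v1=G4 (m6)
bar 8: v0=C4 v1=C5 (P8)
bar 9: v0=B3 v1=E4 (P4)
bar 10: v0=A3 v1=A4 (P8)
  R4 @ bar2.2: A3/G4 m7 untreated
  R4 @ bar6.0: C4/F4 P4 untreated
  R4 @ bar7.2: B3/C5 m2 untreated
  R4 @ bar9.0: B3/E4 P4 untreated
  R8 @ bar9.0: penult P4 not 3rd/6th

No (5 violations)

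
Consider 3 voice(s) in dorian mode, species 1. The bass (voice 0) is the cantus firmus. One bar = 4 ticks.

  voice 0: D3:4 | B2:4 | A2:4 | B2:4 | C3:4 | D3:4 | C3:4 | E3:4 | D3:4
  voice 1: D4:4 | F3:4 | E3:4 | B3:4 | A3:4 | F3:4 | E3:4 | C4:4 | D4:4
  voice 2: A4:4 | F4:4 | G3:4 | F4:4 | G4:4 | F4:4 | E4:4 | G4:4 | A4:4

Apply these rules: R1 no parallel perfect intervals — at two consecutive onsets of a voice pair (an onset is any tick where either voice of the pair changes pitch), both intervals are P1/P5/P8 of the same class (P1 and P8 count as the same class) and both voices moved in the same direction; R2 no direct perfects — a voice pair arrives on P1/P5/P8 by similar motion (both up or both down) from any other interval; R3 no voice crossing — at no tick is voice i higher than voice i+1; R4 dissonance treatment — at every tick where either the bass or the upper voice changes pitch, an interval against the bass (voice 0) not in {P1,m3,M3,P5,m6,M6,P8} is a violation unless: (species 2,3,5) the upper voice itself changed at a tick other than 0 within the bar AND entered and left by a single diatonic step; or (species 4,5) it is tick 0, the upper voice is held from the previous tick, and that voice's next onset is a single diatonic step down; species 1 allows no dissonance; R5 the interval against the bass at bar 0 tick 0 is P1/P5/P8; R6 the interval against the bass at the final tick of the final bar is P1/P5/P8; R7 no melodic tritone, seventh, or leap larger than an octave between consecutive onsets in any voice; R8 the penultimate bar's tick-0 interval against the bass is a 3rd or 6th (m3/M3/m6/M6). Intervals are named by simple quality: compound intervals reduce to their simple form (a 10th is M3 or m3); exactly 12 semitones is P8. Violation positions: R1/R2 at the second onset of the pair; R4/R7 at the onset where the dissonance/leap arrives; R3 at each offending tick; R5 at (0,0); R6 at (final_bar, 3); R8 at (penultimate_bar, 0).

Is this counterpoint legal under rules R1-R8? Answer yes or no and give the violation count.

No (14 violations)

bar 0: v0=D3 v1=D4 v2=A4 (P5)
bar 1: v0=B2 v1=F3 v2=F4 (TT)
bar 2: v0=A2 v1=E3 v2=G3 (m7)
bar 3: v0=B2 v1=B3 v2=F4 (TT)
bar 4: v0=C3 v1=A3 v2=G4 (P5)
bar 5: v0=D3 v1=F3 v2=F4 (m3)
bar 6: v0=C3 v1=E3 v2=E4 (M3)
bar 7: v0=E3 v1=C4 v2=G4 (m3)
bar 8: v0=D3 v1=D4 v2=A4 (P5)
  R2 @ bar1.0: D4/A4 P5 -> F3/F4 P8 similar
  R4 @ bar1.0: B2/F3 TT untreated
  R4 @ bar1.0: B2/F4 TT untreated
  R2 @ bar2.0: B2/F3 TT -> A2/E3 P5 similar
  R4 @ bar2.0: A2/G3 m7 untreated
  R7 @ bar2.0: F4->G3 leap 10st
  R2 @ bar3.0: A2/E3 P5 -> B2/B3 P8 similar
  R4 @ bar3.0: B2/F4 TT untreated
  R7 @ bar3.0: G3->F4 leap 10st
  R2 @ bar4.0: B2/F4 TT -> C3/G4 P5 similar
  R2 @ bar5.0: A3/G4 m7 -> F3/F4 P8 similar
  R1 @ bar6.0: F3/F4 P8 -> E3/E4 P8 similar
  R2 @ bar7.0: E3/E4 P8 -> C4/G4 P5 similar
  R1 @ bar8.0: C4/G4 P5 -> D4/A4 P5 similar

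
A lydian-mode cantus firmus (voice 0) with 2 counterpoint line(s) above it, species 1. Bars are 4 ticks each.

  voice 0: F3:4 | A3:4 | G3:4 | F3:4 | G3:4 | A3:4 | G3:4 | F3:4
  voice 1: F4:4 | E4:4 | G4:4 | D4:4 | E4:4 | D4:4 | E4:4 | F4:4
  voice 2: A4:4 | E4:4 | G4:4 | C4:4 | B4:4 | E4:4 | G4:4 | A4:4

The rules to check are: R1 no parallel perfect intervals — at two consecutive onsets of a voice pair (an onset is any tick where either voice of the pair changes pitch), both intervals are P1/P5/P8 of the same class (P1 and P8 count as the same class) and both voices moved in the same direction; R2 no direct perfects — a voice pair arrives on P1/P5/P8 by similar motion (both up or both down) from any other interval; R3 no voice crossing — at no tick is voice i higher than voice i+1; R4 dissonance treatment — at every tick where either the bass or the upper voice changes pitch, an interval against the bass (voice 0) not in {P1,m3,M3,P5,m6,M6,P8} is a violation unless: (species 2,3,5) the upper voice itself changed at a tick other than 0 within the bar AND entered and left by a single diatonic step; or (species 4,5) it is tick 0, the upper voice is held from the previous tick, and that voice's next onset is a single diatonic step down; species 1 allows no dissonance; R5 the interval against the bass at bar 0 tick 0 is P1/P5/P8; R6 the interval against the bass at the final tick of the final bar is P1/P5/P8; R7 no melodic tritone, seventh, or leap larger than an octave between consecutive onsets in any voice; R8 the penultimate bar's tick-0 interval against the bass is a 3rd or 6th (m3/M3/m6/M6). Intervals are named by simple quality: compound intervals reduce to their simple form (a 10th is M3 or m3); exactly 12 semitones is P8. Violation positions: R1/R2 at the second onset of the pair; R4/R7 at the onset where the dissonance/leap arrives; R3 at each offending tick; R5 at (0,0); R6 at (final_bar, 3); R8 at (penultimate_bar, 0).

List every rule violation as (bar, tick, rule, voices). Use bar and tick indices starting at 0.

(0, 0, R5, (0, 2))
(1, 0, R2, (1, 2))
(2, 0, R1, (1, 2))
(3, 0, R2, (0, 2))
(3, 0, R3, (1, 2))
(3, 1, R3, (1, 2))
(3, 2, R3, (1, 2))
(3, 3, R3, (1, 2))
(4, 0, R2, (1, 2))
(4, 0, R7, (2,))
(5, 0, R4, (0, 1))
(6, 0, R8, (0, 2))
(7, 3, R6, (0, 2))

bar 0: v0=F3 v1=F4 v2=A4 downbeat M3
bar 1: v0=A3 v1=E4 v2=E4 downbeat P5
bar 2: v0=G3 v1=G4 v2=G4 downbeat P8
bar 3: v0=F3 v1=D4 v2=C4 downbeat P5
bar 4: v0=G3 v1=E4 v2=B4 downbeat M3
bar 5: v0=A3 v1=D4 v2=E4 downbeat P5
bar 6: v0=G3 v1=E4 v2=G4 downbeat P8
bar 7: v0=F3 v1=F4 v2=A4 downbeat M3
  -> R5 @ bar 0 tick 0 v(0, 2): opens on M3
  -> R2 @ bar 1 tick 0 v(1, 2): F4/A4 M3 -> E4/E4 P1 similar
  -> R1 @ bar 2 tick 0 v(1, 2): E4/E4 P1 -> G4/G4 P1 similar
  -> R2 @ bar 3 tick 0 v(0, 2): G3/G4 P8 -> F3/C4 P5 similar
  -> R3 @ bar 3 tick 0 v(1, 2): D4 above C4
  -> R3 @ bar 3 tick 1 v(1, 2): D4 above C4
  -> R3 @ bar 3 tick 2 v(1, 2): D4 above C4
  -> R3 @ bar 3 tick 3 v(1, 2): D4 above C4
  -> R2 @ bar 4 tick 0 v(1, 2): D4/C4 M2 -> E4/B4 P5 similar
  -> R7 @ bar 4 tick 0 v(2,): C4->B4 leap 11st
  -> R4 @ bar 5 tick 0 v(0, 1): A3/D4 P4 untreated
  -> R8 @ bar 6 tick 0 v(0, 2): penult P8 not 3rd/6th
  -> R6 @ bar 7 tick 3 v(0, 2): closes on M3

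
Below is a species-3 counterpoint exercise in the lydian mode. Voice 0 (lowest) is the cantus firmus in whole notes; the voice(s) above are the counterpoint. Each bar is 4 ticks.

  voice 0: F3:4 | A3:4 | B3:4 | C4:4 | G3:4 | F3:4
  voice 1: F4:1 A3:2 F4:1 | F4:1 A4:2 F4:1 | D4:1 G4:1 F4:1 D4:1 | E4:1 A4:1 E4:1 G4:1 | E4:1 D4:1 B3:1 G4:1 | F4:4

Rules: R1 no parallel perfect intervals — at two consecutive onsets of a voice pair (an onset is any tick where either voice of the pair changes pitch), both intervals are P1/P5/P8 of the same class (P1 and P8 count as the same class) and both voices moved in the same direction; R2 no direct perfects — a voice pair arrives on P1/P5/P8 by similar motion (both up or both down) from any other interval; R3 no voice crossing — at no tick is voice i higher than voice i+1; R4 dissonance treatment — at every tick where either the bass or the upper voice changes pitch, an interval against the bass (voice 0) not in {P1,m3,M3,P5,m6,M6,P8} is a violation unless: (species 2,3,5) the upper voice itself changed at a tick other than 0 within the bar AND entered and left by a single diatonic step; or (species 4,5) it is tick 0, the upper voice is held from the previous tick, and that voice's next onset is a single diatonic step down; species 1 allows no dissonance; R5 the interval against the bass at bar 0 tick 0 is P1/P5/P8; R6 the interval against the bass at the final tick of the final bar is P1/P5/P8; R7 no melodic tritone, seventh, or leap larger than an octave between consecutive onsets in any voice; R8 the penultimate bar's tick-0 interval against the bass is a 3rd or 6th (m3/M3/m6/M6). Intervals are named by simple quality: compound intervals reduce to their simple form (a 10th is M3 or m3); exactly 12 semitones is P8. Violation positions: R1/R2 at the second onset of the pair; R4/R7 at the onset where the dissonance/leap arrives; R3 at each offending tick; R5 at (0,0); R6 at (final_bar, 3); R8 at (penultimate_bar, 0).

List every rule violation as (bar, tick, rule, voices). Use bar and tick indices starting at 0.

bar 0: v0=F3 v1=F4 downbeat P8
bar 1: v0=A3 v1=F4 downbeat m6
bar 2: v0=B3 v1=D4 downbeat m3
bar 3: v0=C4 v1=E4 downbeat M3
bar 4: v0=G3 v1=E4 downbeat M6
bar 5: v0=F3 v1=F4 downbeat P8
  -> R4 @ bar 2 tick 2 v(0, 1): B3/F4 TT untreated
  -> R1 @ bar 5 tick 0 v(0, 1): G3/G4 P8 -> F3/F4 P8 similar

(2, 2, R4, (0, 1))
(5, 0, R1, (0, 1))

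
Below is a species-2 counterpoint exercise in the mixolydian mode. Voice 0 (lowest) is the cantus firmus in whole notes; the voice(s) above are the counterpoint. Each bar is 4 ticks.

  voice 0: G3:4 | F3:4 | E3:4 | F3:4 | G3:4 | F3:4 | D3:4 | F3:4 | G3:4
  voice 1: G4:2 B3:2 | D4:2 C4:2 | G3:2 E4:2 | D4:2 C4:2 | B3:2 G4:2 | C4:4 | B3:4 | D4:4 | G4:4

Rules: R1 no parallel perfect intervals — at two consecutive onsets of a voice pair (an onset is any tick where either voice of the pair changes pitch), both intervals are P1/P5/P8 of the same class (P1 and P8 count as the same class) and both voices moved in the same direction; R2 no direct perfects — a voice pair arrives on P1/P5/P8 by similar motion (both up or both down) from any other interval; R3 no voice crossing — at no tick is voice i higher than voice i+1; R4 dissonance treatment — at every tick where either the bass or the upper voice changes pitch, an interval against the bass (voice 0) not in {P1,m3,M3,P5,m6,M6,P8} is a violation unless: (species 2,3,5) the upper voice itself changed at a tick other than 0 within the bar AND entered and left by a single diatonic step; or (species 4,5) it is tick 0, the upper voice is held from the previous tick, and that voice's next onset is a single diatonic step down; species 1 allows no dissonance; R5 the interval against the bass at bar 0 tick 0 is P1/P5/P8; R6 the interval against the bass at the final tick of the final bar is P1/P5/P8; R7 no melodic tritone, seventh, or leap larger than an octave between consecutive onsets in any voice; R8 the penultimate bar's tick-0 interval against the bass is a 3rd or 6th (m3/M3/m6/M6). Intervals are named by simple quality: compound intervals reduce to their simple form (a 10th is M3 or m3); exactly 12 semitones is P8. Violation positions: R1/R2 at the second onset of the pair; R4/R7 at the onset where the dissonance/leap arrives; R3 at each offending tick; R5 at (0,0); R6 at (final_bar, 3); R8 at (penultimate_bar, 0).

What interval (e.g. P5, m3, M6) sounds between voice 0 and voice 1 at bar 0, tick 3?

voice 0=G3 voice 1=B3 -> M3

M3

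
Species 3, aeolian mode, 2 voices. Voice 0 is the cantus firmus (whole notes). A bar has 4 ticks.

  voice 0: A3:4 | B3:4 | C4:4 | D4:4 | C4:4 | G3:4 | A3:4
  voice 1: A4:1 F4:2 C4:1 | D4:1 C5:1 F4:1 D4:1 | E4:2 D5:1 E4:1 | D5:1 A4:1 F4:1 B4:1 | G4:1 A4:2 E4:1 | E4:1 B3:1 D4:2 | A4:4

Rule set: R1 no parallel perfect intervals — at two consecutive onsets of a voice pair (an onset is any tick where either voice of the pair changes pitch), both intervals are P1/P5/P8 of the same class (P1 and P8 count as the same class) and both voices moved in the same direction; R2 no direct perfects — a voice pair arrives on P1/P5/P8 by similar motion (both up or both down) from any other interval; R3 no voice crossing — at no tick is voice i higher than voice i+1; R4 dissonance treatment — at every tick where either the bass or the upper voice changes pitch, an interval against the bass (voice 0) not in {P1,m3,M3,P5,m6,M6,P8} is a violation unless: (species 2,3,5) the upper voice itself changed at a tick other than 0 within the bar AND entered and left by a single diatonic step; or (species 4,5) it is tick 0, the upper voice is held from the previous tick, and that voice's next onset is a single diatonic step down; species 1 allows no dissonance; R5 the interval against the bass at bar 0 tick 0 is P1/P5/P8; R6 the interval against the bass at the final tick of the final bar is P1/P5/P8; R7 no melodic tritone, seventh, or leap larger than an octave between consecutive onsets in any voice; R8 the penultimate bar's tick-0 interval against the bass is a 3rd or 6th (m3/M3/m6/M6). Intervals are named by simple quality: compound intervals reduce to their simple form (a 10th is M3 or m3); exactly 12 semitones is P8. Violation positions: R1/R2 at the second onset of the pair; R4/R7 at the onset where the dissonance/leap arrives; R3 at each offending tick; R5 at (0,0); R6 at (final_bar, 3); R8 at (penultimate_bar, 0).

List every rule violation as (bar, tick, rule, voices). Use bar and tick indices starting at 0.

bar 0: v0=A3 v1=A4 downbeat P8
bar 1: v0=B3 v1=D4 downbeat m3
bar 2: v0=C4 v1=E4 downbeat M3
bar 3: v0=D4 v1=D5 downbeat P8
bar 4: v0=C4 v1=G4 downbeat P5
bar 5: v0=G3 v1=E4 downbeat M6
bar 6: v0=A3 v1=A4 downbeat P8
  -> R4 @ bar 1 tick 1 v(0, 1): B3/C5 m2 untreated
  -> R7 @ bar 1 tick 1 v(1,): D4->C5 leap 10st
  -> R4 @ bar 1 tick 2 v(0, 1): B3/F4 TT untreated
  -> R4 @ bar 2 tick 2 v(0, 1): C4/D5 M2 untreated
  -> R7 @ bar 2 tick 2 v(1,): E4->D5 leap 10st
  -> R7 @ bar 2 tick 3 v(1,): D5->E4 leap 10st
  -> R2 @ bar 3 tick 0 v(0, 1): C4/E4 M3 -> D4/D5 P8 similar
  -> R7 @ bar 3 tick 0 v(1,): E4->D5 leap 10st
  -> R7 @ bar 3 tick 3 v(1,): F4->B4 leap 6st
  -> R2 @ bar 4 tick 0 v(0, 1): D4/B4 M6 -> C4/G4 P5 similar
  -> R2 @ bar 6 tick 0 v(0, 1): G3/D4 P5 -> A3/A4 P8 similar

(1, 1, R4, (0, 1))
(1, 1, R7, (1,))
(1, 2, R4, (0, 1))
(2, 2, R4, (0, 1))
(2, 2, R7, (1,))
(2, 3, R7, (1,))
(3, 0, R2, (0, 1))
(3, 0, R7, (1,))
(3, 3, R7, (1,))
(4, 0, R2, (0, 1))
(6, 0, R2, (0, 1))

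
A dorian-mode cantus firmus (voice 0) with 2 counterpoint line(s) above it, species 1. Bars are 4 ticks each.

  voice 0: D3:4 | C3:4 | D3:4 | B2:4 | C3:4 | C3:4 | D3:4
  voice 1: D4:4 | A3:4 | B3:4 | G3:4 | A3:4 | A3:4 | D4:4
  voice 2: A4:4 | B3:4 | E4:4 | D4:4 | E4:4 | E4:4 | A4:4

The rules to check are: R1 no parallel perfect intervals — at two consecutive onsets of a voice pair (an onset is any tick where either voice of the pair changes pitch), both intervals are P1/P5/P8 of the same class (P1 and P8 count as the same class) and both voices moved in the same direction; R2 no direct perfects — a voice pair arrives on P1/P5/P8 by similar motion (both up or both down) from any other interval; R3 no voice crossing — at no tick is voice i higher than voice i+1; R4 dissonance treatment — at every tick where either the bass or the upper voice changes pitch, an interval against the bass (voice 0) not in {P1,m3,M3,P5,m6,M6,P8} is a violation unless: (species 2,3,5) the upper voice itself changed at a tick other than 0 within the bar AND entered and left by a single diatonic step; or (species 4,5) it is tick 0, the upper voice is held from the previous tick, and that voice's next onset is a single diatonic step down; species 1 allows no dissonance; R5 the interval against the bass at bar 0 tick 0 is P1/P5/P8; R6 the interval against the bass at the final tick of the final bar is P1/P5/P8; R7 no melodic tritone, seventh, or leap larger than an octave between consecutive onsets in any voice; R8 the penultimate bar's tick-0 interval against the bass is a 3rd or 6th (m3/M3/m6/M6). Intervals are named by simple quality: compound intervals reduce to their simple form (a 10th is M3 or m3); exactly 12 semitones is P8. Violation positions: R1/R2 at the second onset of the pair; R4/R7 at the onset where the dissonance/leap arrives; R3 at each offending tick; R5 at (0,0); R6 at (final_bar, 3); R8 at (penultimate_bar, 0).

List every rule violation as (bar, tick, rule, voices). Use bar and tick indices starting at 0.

(1, 0, R4, (0, 2))
(1, 0, R7, (2,))
(2, 0, R4, (0, 2))
(3, 0, R2, (1, 2))
(4, 0, R1, (1, 2))
(6, 0, R1, (1, 2))
(6, 0, R2, (0, 1))
(6, 0, R2, (0, 2))

bar 0: v0=D3 v1=D4 v2=A4 downbeat P5
bar 1: v0=C3 v1=A3 v2=B3 downbeat M7
bar 2: v0=D3 v1=B3 v2=E4 downbeat M2
bar 3: v0=B2 v1=G3 v2=D4 downbeat m3
bar 4: v0=C3 v1=A3 v2=E4 downbeat M3
bar 5: v0=C3 v1=A3 v2=E4 downbeat M3
bar 6: v0=D3 v1=D4 v2=A4 downbeat P5
  -> R4 @ bar 1 tick 0 v(0, 2): C3/B3 M7 untreated
  -> R7 @ bar 1 tick 0 v(2,): A4->B3 leap 10st
  -> R4 @ bar 2 tick 0 v(0, 2): D3/E4 M2 untreated
  -> R2 @ bar 3 tick 0 v(1, 2): B3/E4 P4 -> G3/D4 P5 similar
  -> R1 @ bar 4 tick 0 v(1, 2): G3/D4 P5 -> A3/E4 P5 similar
  -> R1 @ bar 6 tick 0 v(1, 2): A3/E4 P5 -> D4/A4 P5 similar
  -> R2 @ bar 6 tick 0 v(0, 1): C3/A3 M6 -> D3/D4 P8 similar
  -> R2 @ bar 6 tick 0 v(0, 2): C3/E4 M3 -> D3/A4 P5 similar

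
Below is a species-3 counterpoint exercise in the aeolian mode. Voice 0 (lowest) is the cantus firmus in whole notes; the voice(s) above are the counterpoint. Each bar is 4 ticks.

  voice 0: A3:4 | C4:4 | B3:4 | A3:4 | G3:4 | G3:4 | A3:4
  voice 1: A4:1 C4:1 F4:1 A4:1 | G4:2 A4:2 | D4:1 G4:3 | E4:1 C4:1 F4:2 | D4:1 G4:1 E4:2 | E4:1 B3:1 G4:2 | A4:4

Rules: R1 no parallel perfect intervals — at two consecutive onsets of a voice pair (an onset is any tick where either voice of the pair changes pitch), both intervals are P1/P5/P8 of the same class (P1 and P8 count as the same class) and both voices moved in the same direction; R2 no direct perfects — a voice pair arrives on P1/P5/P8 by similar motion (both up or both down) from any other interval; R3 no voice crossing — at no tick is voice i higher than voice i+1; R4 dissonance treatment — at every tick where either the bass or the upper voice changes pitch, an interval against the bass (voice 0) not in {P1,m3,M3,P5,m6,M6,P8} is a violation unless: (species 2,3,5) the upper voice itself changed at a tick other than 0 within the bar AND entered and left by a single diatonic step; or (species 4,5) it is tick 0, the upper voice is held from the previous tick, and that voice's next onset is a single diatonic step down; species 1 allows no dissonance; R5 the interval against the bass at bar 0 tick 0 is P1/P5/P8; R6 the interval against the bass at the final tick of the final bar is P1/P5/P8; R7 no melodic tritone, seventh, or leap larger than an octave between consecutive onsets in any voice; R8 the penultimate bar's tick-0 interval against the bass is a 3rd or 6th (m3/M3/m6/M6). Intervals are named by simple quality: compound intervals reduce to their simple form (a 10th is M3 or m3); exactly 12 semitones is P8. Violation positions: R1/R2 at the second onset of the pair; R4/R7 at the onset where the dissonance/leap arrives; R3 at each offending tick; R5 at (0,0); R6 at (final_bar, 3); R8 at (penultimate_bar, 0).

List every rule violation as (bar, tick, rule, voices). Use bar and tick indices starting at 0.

(3, 0, R2, (0, 1))
(4, 0, R2, (0, 1))
(6, 0, R1, (0, 1))

bar 0: v0=A3 v1=A4 downbeat P8
bar 1: v0=C4 v1=G4 downbeat P5
bar 2: v0=B3 v1=D4 downbeat m3
bar 3: v0=A3 v1=E4 downbeat P5
bar 4: v0=G3 v1=D4 downbeat P5
bar 5: v0=G3 v1=E4 downbeat M6
bar 6: v0=A3 v1=A4 downbeat P8
  -> R2 @ bar 3 tick 0 v(0, 1): B3/G4 m6 -> A3/E4 P5 similar
  -> R2 @ bar 4 tick 0 v(0, 1): A3/F4 m6 -> G3/D4 P5 similar
  -> R1 @ bar 6 tick 0 v(0, 1): G3/G4 P8 -> A3/A4 P8 similar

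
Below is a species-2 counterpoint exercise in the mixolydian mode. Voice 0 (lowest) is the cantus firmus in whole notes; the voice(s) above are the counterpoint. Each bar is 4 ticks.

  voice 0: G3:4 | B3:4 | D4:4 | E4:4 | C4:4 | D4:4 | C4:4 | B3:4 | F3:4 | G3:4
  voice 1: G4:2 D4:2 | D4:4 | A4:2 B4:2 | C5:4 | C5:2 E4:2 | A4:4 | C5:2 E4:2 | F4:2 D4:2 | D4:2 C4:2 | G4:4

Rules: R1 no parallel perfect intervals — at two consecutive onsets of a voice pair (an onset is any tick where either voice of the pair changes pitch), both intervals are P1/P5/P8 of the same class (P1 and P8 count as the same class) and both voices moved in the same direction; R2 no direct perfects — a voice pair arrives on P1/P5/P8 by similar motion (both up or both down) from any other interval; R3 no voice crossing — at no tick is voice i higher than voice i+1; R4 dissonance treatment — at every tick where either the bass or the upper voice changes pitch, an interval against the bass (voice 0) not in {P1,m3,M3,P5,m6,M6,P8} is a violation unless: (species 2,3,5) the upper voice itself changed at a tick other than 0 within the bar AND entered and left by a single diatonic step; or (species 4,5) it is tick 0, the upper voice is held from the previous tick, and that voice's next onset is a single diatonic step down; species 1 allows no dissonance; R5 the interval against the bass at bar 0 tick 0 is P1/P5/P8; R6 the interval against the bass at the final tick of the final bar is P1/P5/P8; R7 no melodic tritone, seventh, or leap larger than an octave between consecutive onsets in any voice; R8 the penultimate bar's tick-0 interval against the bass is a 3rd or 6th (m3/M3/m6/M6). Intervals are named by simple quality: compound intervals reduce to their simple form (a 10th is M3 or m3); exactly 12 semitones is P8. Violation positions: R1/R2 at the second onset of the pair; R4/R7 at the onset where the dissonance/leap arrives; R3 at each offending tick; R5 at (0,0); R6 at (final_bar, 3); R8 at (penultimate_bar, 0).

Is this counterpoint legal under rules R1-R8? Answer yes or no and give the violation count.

No (5 violations)

bar 0: v0=G3 v1=G4 (P8)
bar 1: v0=B3 v1=D4 (m3)
bar 2: v0=D4 v1=A4 (P5)
bar 3: v0=E4 v1=C5 (m6)
bar 4: v0=C4 v1=C5 (P8)
bar 5: v0=D4 v1=A4 (P5)
bar 6: v0=C4 v1=C5 (P8)
bar 7: v0=B3 v1=F4 (TT)
bar 8: v0=F3 v1=D4 (M6)
bar 9: v0=G3 v1=G4 (P8)
  R2 @ bar2.0: B3/D4 m3 -> D4/A4 P5 similar
  R2 @ bar5.0: C4/E4 M3 -> D4/A4 P5 similar
  R4 @ bar7.0: B3/F4 TT untreated
  R7 @ bar8.0: B3->F3 leap 6st
  R2 @ bar9.0: F3/C4 P5 -> G3/G4 P8 similar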